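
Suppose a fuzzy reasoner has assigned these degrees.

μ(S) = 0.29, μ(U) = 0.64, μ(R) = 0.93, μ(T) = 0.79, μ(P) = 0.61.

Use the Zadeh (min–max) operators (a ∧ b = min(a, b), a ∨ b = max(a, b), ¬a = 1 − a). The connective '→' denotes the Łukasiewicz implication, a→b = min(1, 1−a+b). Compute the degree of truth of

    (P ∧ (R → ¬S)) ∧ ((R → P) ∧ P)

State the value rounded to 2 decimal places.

0.61

¬S = 1 − 0.29 = 0.71
R → ¬S  [Łukasiewicz: min(1, 1−a+b)] with a=0.93, b=0.71 → 0.78
P ∧ (R → ¬S) = min(a, b) on (0.61, 0.78) = 0.61
R → P  [Łukasiewicz: min(1, 1−a+b)] with a=0.93, b=0.61 → 0.68
(R → P) ∧ P = min(a, b) on (0.68, 0.61) = 0.61
(P ∧ (R → ¬S)) ∧ ((R → P) ∧ P) = min(a, b) on (0.61, 0.61) = 0.61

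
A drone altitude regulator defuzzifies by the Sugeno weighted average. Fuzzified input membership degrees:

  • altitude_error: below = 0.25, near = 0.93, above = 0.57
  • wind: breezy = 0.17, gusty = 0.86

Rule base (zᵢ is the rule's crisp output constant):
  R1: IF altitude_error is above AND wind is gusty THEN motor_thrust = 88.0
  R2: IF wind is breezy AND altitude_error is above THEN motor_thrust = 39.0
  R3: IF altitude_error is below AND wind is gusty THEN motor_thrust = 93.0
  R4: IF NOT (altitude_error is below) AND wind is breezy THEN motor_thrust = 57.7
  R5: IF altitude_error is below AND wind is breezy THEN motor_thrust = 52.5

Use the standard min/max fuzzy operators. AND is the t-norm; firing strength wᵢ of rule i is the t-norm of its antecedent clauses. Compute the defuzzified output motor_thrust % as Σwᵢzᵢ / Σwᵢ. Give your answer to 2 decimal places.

R1 (z=88.0): above=0.57, gusty=0.86; AND[min(a, b)] → w = 0.57
R2 (z=39.0): breezy=0.17, above=0.57; AND[min(a, b)] → w = 0.17
R3 (z=93.0): below=0.25, gusty=0.86; AND[min(a, b)] → w = 0.25
R4 (z=57.7): ¬below=1−0.25=0.75, breezy=0.17; AND[min(a, b)] → w = 0.17
R5 (z=52.5): below=0.25, breezy=0.17; AND[min(a, b)] → w = 0.17
Weighted average = (0.57·88.0 + 0.17·39.0 + 0.25·93.0 + 0.17·57.7 + 0.17·52.5) / (0.57 + 0.17 + 0.25 + 0.17 + 0.17)
  = 98.7740 / 1.3300 = 74.27

74.27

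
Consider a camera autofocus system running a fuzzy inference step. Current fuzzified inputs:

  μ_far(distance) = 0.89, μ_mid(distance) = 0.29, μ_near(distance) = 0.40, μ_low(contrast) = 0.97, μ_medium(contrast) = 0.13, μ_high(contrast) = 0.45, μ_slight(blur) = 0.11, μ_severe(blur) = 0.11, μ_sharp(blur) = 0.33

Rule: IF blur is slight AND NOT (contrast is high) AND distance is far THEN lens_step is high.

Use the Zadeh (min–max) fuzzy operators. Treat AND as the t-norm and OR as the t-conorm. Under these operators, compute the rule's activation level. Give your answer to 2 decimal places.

0.11

firing strength: slight=0.11, ¬high=1−0.45=0.55, far=0.89; AND[min(a, b)] → w = 0.11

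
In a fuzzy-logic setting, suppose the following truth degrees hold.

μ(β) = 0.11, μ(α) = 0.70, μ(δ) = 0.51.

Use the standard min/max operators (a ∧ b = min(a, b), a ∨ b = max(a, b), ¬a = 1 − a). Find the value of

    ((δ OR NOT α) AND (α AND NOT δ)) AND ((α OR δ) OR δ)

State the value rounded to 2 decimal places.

NOT α = 1 − 0.70 = 0.30
δ OR NOT α = max(a, b) on (0.51, 0.30) = 0.51
NOT δ = 1 − 0.51 = 0.49
α AND NOT δ = min(a, b) on (0.70, 0.49) = 0.49
(δ OR NOT α) AND (α AND NOT δ) = min(a, b) on (0.51, 0.49) = 0.49
α OR δ = max(a, b) on (0.70, 0.51) = 0.70
(α OR δ) OR δ = max(a, b) on (0.70, 0.51) = 0.70
((δ OR NOT α) AND (α AND NOT δ)) AND ((α OR δ) OR δ) = min(a, b) on (0.49, 0.70) = 0.49

0.49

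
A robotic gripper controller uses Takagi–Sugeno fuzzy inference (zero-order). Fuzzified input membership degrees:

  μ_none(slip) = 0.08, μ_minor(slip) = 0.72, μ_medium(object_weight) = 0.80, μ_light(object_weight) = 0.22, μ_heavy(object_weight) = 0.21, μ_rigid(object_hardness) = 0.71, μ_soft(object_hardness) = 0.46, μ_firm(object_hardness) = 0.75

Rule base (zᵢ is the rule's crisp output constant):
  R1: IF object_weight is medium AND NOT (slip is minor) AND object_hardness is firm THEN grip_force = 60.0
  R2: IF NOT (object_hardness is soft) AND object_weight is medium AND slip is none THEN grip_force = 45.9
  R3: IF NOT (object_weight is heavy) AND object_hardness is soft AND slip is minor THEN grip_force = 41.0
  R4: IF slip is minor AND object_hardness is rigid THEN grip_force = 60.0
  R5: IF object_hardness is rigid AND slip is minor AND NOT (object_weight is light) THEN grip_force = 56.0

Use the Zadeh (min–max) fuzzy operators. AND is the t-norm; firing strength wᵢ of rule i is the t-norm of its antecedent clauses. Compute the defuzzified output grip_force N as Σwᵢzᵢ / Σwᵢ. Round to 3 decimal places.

54.327

R1 (z=60.0): medium=0.80, ¬minor=1−0.72=0.28, firm=0.75; AND[min(a, b)] → w = 0.28
R2 (z=45.9): ¬soft=1−0.46=0.54, medium=0.80, none=0.08; AND[min(a, b)] → w = 0.08
R3 (z=41.0): ¬heavy=1−0.21=0.79, soft=0.46, minor=0.72; AND[min(a, b)] → w = 0.46
R4 (z=60.0): minor=0.72, rigid=0.71; AND[min(a, b)] → w = 0.71
R5 (z=56.0): rigid=0.71, minor=0.72, ¬light=1−0.22=0.78; AND[min(a, b)] → w = 0.71
Weighted average = (0.28·60.0 + 0.08·45.9 + 0.46·41.0 + 0.71·60.0 + 0.71·56.0) / (0.28 + 0.08 + 0.46 + 0.71 + 0.71)
  = 121.6920 / 2.2400 = 54.327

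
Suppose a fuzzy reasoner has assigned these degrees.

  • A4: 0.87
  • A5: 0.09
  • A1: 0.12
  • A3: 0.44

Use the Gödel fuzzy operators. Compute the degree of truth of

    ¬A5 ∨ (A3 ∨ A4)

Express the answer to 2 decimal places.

¬A5 = 1 − 0.09 = 0.91
A3 ∨ A4 = max(a, b) on (0.44, 0.87) = 0.87
¬A5 ∨ (A3 ∨ A4) = max(a, b) on (0.91, 0.87) = 0.91

0.91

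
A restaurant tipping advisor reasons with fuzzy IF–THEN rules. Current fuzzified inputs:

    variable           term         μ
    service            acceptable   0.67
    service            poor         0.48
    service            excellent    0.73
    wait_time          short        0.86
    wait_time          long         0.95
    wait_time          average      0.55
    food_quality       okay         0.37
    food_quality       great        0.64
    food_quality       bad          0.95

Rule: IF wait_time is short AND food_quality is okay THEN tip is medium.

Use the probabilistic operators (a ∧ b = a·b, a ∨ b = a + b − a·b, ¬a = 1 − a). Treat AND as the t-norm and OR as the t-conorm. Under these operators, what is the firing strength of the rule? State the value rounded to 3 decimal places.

0.318

firing strength: short=0.86, okay=0.37; AND[a·b] → w = 0.3182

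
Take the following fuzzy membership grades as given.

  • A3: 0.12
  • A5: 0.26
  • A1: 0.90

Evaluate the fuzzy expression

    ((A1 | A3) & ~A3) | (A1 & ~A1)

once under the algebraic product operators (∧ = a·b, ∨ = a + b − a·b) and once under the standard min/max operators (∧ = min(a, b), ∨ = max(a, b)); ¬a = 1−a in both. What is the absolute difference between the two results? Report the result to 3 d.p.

Under algebraic product:
  A1 | A3 = a + b − a·b on (0.9000, 0.1200) = 0.9120
  ~A3 = 1 − 0.1200 = 0.8800
  (A1 | A3) & ~A3 = a·b on (0.9120, 0.8800) = 0.8026
  ~A1 = 1 − 0.9000 = 0.1000
  A1 & ~A1 = a·b on (0.9000, 0.1000) = 0.0900
  ((A1 | A3) & ~A3) | (A1 & ~A1) = a + b − a·b on (0.8026, 0.0900) = 0.8203
  → value = 0.8203
Under standard min/max:
  A1 | A3 = max(a, b) on (0.90, 0.12) = 0.90
  ~A3 = 1 − 0.12 = 0.88
  (A1 | A3) & ~A3 = min(a, b) on (0.90, 0.88) = 0.88
  ~A1 = 1 − 0.90 = 0.10
  A1 & ~A1 = min(a, b) on (0.90, 0.10) = 0.10
  ((A1 | A3) & ~A3) | (A1 & ~A1) = max(a, b) on (0.88, 0.10) = 0.88
  → value = 0.8800
|0.8203 − 0.8800| = 0.060

0.060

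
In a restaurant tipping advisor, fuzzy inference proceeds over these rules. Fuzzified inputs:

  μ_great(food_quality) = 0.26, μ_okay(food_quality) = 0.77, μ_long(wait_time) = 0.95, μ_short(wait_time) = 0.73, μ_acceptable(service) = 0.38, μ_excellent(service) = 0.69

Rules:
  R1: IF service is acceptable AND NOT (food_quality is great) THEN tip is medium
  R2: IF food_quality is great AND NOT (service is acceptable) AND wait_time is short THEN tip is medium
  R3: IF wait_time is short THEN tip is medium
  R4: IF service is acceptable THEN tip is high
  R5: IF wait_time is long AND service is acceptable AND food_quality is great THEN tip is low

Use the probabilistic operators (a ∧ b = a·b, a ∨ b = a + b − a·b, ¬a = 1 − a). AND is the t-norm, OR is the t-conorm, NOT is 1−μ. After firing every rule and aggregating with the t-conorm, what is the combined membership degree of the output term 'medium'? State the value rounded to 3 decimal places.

R1: acceptable=0.38, ¬great=1−0.26=0.74; AND[a·b] → w = 0.2812
R2: great=0.26, ¬acceptable=1−0.38=0.62, short=0.73; AND[a·b] → w = 0.1177
R3: short=0.73 → w = 0.7300
R4: acceptable=0.38 → w = 0.3800
R5: long=0.95, acceptable=0.38, great=0.26; AND[a·b] → w = 0.0939
Rules with consequent 'medium': {R1, R2, R3} → strengths 0.2812, 0.1177, 0.7300
Aggregate via t-conorm [a + b − a·b]: 0.8288

0.829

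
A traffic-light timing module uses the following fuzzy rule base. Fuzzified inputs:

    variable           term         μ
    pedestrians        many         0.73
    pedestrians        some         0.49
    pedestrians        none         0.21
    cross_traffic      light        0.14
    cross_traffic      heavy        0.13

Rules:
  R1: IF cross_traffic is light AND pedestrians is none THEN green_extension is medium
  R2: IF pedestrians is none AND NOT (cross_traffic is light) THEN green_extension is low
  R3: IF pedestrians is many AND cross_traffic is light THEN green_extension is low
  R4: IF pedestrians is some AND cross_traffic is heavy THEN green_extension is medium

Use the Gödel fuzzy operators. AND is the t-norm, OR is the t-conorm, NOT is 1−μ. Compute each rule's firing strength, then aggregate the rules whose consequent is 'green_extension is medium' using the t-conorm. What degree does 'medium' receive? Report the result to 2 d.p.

0.14

R1: light=0.14, none=0.21; AND[min(a, b)] → w = 0.14
R2: none=0.21, ¬light=1−0.14=0.86; AND[min(a, b)] → w = 0.21
R3: many=0.73, light=0.14; AND[min(a, b)] → w = 0.14
R4: some=0.49, heavy=0.13; AND[min(a, b)] → w = 0.13
Rules with consequent 'medium': {R1, R4} → strengths 0.14, 0.13
Aggregate via t-conorm [max(a, b)]: 0.14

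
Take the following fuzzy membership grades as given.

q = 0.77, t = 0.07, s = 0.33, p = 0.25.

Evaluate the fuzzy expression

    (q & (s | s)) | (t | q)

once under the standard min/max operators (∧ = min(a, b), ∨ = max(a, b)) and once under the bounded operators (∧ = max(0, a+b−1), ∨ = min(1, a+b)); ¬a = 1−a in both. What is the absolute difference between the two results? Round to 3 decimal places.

Under standard min/max:
  s | s = max(a, b) on (0.33, 0.33) = 0.33
  q & (s | s) = min(a, b) on (0.77, 0.33) = 0.33
  t | q = max(a, b) on (0.07, 0.77) = 0.77
  (q & (s | s)) | (t | q) = max(a, b) on (0.33, 0.77) = 0.77
  → value = 0.7700
Under bounded:
  s | s = min(1, a+b) on (0.33, 0.33) = 0.66
  q & (s | s) = max(0, a+b−1) on (0.77, 0.66) = 0.43
  t | q = min(1, a+b) on (0.07, 0.77) = 0.84
  (q & (s | s)) | (t | q) = min(1, a+b) on (0.43, 0.84) = 1.00
  → value = 1.0000
|0.7700 − 1.0000| = 0.230

0.230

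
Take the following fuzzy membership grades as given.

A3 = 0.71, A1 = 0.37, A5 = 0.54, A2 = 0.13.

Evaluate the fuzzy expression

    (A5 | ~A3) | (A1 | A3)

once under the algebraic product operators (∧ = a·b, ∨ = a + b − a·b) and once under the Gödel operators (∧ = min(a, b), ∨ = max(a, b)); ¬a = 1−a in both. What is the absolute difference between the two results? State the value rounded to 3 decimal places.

Under algebraic product:
  ~A3 = 1 − 0.7100 = 0.2900
  A5 | ~A3 = a + b − a·b on (0.5400, 0.2900) = 0.6734
  A1 | A3 = a + b − a·b on (0.3700, 0.7100) = 0.8173
  (A5 | ~A3) | (A1 | A3) = a + b − a·b on (0.6734, 0.8173) = 0.9403
  → value = 0.9403
Under Gödel:
  ~A3 = 1 − 0.71 = 0.29
  A5 | ~A3 = max(a, b) on (0.54, 0.29) = 0.54
  A1 | A3 = max(a, b) on (0.37, 0.71) = 0.71
  (A5 | ~A3) | (A1 | A3) = max(a, b) on (0.54, 0.71) = 0.71
  → value = 0.7100
|0.9403 − 0.7100| = 0.230

0.230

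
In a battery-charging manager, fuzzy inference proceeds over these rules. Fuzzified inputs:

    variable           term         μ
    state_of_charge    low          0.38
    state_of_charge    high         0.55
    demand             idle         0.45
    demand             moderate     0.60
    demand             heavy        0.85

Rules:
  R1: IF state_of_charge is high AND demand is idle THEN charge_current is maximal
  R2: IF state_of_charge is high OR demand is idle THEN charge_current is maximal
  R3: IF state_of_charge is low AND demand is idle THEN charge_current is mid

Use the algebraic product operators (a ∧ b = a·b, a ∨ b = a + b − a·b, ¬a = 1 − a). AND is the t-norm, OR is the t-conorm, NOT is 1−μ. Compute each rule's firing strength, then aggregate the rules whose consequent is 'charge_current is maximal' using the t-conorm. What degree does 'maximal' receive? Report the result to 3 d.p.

0.814

R1: high=0.55, idle=0.45; AND[a·b] → w = 0.2475
R2: high=0.55, idle=0.45; OR[a + b − a·b] → w = 0.7525
R3: low=0.38, idle=0.45; AND[a·b] → w = 0.1710
Rules with consequent 'maximal': {R1, R2} → strengths 0.2475, 0.7525
Aggregate via t-conorm [a + b − a·b]: 0.8138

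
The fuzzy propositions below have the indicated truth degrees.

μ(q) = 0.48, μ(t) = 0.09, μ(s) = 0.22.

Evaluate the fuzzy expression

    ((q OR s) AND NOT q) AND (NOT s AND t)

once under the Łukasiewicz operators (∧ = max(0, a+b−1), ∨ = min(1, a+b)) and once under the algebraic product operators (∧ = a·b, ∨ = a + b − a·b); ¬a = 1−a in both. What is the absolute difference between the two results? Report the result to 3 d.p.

0.022

Under Łukasiewicz:
  q OR s = min(1, a+b) on (0.48, 0.22) = 0.70
  NOT q = 1 − 0.48 = 0.52
  (q OR s) AND NOT q = max(0, a+b−1) on (0.70, 0.52) = 0.22
  NOT s = 1 − 0.22 = 0.78
  NOT s AND t = max(0, a+b−1) on (0.78, 0.09) = 0.00
  ((q OR s) AND NOT q) AND (NOT s AND t) = max(0, a+b−1) on (0.22, 0.00) = 0.00
  → value = 0.0000
Under algebraic product:
  q OR s = a + b − a·b on (0.4800, 0.2200) = 0.5944
  NOT q = 1 − 0.4800 = 0.5200
  (q OR s) AND NOT q = a·b on (0.5944, 0.5200) = 0.3091
  NOT s = 1 − 0.2200 = 0.7800
  NOT s AND t = a·b on (0.7800, 0.0900) = 0.0702
  ((q OR s) AND NOT q) AND (NOT s AND t) = a·b on (0.3091, 0.0702) = 0.0217
  → value = 0.0217
|0.0000 − 0.0217| = 0.022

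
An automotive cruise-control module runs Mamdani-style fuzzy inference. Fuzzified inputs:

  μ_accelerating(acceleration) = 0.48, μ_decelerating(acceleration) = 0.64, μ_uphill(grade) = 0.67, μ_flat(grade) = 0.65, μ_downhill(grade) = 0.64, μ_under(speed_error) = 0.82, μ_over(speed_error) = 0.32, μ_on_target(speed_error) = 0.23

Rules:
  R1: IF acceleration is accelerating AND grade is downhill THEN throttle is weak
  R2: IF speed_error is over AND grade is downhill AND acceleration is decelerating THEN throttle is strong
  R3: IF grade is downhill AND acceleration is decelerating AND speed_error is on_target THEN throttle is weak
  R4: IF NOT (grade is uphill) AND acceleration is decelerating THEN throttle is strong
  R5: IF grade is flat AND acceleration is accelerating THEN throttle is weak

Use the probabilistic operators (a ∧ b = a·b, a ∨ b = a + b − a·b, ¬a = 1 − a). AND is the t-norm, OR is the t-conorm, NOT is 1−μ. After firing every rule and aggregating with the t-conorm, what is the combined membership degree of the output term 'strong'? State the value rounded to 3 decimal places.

0.315

R1: accelerating=0.48, downhill=0.64; AND[a·b] → w = 0.3072
R2: over=0.32, downhill=0.64, decelerating=0.64; AND[a·b] → w = 0.1311
R3: downhill=0.64, decelerating=0.64, on_target=0.23; AND[a·b] → w = 0.0942
R4: ¬uphill=1−0.67=0.33, decelerating=0.64; AND[a·b] → w = 0.2112
R5: flat=0.65, accelerating=0.48; AND[a·b] → w = 0.3120
Rules with consequent 'strong': {R2, R4} → strengths 0.1311, 0.2112
Aggregate via t-conorm [a + b − a·b]: 0.3146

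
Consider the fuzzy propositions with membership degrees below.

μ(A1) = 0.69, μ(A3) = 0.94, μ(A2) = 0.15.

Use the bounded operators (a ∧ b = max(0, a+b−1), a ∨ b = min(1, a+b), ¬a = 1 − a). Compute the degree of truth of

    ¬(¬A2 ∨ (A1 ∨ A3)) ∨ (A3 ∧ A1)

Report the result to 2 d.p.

0.63

¬A2 = 1 − 0.15 = 0.85
A1 ∨ A3 = min(1, a+b) on (0.69, 0.94) = 1.00
¬A2 ∨ (A1 ∨ A3) = min(1, a+b) on (0.85, 1.00) = 1.00
¬(¬A2 ∨ (A1 ∨ A3)) = 1 − 1.00 = 0.00
A3 ∧ A1 = max(0, a+b−1) on (0.94, 0.69) = 0.63
¬(¬A2 ∨ (A1 ∨ A3)) ∨ (A3 ∧ A1) = min(1, a+b) on (0.00, 0.63) = 0.63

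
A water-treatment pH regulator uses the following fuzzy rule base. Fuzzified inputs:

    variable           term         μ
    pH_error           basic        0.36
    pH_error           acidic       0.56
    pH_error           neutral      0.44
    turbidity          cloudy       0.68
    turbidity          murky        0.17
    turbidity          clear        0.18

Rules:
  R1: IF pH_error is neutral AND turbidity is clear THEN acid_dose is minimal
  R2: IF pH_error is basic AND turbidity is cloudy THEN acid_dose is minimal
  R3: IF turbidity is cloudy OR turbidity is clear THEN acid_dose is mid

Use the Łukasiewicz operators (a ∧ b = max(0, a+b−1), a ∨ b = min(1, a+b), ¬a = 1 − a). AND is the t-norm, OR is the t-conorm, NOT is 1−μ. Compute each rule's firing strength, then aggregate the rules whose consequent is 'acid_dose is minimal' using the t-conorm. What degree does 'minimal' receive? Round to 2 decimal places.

0.04

R1: neutral=0.44, clear=0.18; AND[max(0, a+b−1)] → w = 0.00
R2: basic=0.36, cloudy=0.68; AND[max(0, a+b−1)] → w = 0.04
R3: cloudy=0.68, clear=0.18; OR[min(1, a+b)] → w = 0.86
Rules with consequent 'minimal': {R1, R2} → strengths 0.00, 0.04
Aggregate via t-conorm [min(1, a+b)]: 0.04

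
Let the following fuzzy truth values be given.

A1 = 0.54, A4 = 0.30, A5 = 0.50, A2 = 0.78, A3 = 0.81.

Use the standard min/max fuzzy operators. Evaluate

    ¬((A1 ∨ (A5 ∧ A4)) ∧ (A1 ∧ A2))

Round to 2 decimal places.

A5 ∧ A4 = min(a, b) on (0.50, 0.30) = 0.30
A1 ∨ (A5 ∧ A4) = max(a, b) on (0.54, 0.30) = 0.54
A1 ∧ A2 = min(a, b) on (0.54, 0.78) = 0.54
(A1 ∨ (A5 ∧ A4)) ∧ (A1 ∧ A2) = min(a, b) on (0.54, 0.54) = 0.54
¬((A1 ∨ (A5 ∧ A4)) ∧ (A1 ∧ A2)) = 1 − 0.54 = 0.46

0.46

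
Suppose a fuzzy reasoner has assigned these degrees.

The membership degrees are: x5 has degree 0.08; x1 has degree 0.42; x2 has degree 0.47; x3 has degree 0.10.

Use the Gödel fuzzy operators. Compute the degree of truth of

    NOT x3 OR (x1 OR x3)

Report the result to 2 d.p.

0.90

NOT x3 = 1 − 0.10 = 0.90
x1 OR x3 = max(a, b) on (0.42, 0.10) = 0.42
NOT x3 OR (x1 OR x3) = max(a, b) on (0.90, 0.42) = 0.90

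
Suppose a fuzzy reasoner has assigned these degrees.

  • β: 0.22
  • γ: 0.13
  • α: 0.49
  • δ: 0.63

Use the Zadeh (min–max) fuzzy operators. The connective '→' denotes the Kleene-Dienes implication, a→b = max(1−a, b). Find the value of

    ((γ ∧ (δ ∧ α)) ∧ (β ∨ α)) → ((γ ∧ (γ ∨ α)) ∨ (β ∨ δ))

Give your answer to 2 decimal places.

0.87

δ ∧ α = min(a, b) on (0.63, 0.49) = 0.49
γ ∧ (δ ∧ α) = min(a, b) on (0.13, 0.49) = 0.13
β ∨ α = max(a, b) on (0.22, 0.49) = 0.49
(γ ∧ (δ ∧ α)) ∧ (β ∨ α) = min(a, b) on (0.13, 0.49) = 0.13
γ ∨ α = max(a, b) on (0.13, 0.49) = 0.49
γ ∧ (γ ∨ α) = min(a, b) on (0.13, 0.49) = 0.13
β ∨ δ = max(a, b) on (0.22, 0.63) = 0.63
(γ ∧ (γ ∨ α)) ∨ (β ∨ δ) = max(a, b) on (0.13, 0.63) = 0.63
((γ ∧ (δ ∧ α)) ∧ (β ∨ α)) → ((γ ∧ (γ ∨ α)) ∨ (β ∨ δ))  [Kleene-Dienes: max(1−a, b)] with a=0.13, b=0.63 → 0.87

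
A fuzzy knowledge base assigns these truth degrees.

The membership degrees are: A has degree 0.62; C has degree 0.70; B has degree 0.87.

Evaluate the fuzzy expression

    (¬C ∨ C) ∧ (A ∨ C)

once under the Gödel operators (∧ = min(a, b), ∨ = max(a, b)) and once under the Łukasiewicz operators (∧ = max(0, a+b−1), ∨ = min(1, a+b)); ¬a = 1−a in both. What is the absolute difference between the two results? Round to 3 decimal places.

Under Gödel:
  ¬C = 1 − 0.70 = 0.30
  ¬C ∨ C = max(a, b) on (0.30, 0.70) = 0.70
  A ∨ C = max(a, b) on (0.62, 0.70) = 0.70
  (¬C ∨ C) ∧ (A ∨ C) = min(a, b) on (0.70, 0.70) = 0.70
  → value = 0.7000
Under Łukasiewicz:
  ¬C = 1 − 0.70 = 0.30
  ¬C ∨ C = min(1, a+b) on (0.30, 0.70) = 1.00
  A ∨ C = min(1, a+b) on (0.62, 0.70) = 1.00
  (¬C ∨ C) ∧ (A ∨ C) = max(0, a+b−1) on (1.00, 1.00) = 1.00
  → value = 1.0000
|0.7000 − 1.0000| = 0.300

0.300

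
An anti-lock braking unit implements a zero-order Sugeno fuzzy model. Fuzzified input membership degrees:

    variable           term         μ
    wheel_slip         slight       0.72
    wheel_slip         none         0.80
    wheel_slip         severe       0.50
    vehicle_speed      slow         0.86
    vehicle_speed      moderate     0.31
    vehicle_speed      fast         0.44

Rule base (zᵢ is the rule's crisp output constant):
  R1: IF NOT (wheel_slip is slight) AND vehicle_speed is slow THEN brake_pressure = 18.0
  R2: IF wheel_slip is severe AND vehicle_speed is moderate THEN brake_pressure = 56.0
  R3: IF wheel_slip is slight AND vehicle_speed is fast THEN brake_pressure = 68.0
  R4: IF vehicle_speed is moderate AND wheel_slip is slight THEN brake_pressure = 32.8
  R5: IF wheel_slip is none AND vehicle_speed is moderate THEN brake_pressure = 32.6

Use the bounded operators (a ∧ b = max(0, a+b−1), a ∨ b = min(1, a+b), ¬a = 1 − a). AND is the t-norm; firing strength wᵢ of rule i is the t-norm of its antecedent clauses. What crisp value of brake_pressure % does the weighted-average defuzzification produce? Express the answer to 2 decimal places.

R1 (z=18.0): ¬slight=1−0.72=0.28, slow=0.86; AND[max(0, a+b−1)] → w = 0.14
R2 (z=56.0): severe=0.50, moderate=0.31; AND[max(0, a+b−1)] → w = 0.00
R3 (z=68.0): slight=0.72, fast=0.44; AND[max(0, a+b−1)] → w = 0.16
R4 (z=32.8): moderate=0.31, slight=0.72; AND[max(0, a+b−1)] → w = 0.03
R5 (z=32.6): none=0.80, moderate=0.31; AND[max(0, a+b−1)] → w = 0.11
Weighted average = (0.14·18.0 + 0.00·56.0 + 0.16·68.0 + 0.03·32.8 + 0.11·32.6) / (0.14 + 0.00 + 0.16 + 0.03 + 0.11)
  = 17.9700 / 0.4400 = 40.84

40.84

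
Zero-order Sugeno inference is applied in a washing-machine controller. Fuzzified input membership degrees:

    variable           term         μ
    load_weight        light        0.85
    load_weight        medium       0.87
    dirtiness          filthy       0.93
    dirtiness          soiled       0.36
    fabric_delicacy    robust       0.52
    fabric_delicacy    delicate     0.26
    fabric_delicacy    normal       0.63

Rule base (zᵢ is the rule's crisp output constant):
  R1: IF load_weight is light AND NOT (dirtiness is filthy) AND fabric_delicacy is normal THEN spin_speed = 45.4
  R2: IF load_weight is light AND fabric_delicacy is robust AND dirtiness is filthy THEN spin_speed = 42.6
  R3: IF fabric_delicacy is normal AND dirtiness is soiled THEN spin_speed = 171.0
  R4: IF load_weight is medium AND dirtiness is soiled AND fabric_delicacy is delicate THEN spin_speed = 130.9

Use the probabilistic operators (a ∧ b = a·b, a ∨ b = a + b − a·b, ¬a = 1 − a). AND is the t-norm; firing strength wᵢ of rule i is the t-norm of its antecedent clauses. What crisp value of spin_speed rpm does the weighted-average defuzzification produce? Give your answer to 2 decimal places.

R1 (z=45.4): light=0.85, ¬filthy=1−0.93=0.07, normal=0.63; AND[a·b] → w = 0.0375
R2 (z=42.6): light=0.85, robust=0.52, filthy=0.93; AND[a·b] → w = 0.4111
R3 (z=171.0): normal=0.63, soiled=0.36; AND[a·b] → w = 0.2268
R4 (z=130.9): medium=0.87, soiled=0.36, delicate=0.26; AND[a·b] → w = 0.0814
Weighted average = (0.0375·45.4 + 0.4111·42.6 + 0.2268·171.0 + 0.0814·130.9) / (0.0375 + 0.4111 + 0.2268 + 0.0814)
  = 68.6552 / 0.7568 = 90.72

90.72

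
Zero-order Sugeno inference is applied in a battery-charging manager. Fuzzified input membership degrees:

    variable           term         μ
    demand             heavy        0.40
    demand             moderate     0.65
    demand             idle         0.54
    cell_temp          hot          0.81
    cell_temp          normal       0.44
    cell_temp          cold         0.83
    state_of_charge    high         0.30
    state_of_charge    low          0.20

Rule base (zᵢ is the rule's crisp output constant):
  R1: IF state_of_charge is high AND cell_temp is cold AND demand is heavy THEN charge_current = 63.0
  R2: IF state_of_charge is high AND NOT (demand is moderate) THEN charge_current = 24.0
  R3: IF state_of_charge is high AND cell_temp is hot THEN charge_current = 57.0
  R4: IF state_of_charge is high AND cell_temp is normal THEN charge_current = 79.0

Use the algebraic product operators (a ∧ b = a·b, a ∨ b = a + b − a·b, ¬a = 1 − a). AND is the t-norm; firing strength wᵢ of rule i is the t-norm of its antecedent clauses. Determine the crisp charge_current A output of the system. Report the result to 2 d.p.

57.06

R1 (z=63.0): high=0.30, cold=0.83, heavy=0.40; AND[a·b] → w = 0.0996
R2 (z=24.0): high=0.30, ¬moderate=1−0.65=0.35; AND[a·b] → w = 0.1050
R3 (z=57.0): high=0.30, hot=0.81; AND[a·b] → w = 0.2430
R4 (z=79.0): high=0.30, normal=0.44; AND[a·b] → w = 0.1320
Weighted average = (0.0996·63.0 + 0.1050·24.0 + 0.2430·57.0 + 0.1320·79.0) / (0.0996 + 0.1050 + 0.2430 + 0.1320)
  = 33.0738 / 0.5796 = 57.06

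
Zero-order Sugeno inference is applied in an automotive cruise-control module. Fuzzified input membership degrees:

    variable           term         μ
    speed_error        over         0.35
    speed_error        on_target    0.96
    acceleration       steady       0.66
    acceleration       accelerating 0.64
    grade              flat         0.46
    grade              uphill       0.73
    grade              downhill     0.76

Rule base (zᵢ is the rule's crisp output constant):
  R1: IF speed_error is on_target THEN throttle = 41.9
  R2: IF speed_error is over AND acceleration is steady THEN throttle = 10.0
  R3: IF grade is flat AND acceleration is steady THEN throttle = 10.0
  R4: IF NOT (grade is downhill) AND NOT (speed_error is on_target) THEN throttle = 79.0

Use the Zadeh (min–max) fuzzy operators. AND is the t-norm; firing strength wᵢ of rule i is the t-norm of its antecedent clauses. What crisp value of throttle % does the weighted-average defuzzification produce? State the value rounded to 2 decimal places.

R1 (z=41.9): on_target=0.96 → w = 0.96
R2 (z=10.0): over=0.35, steady=0.66; AND[min(a, b)] → w = 0.35
R3 (z=10.0): flat=0.46, steady=0.66; AND[min(a, b)] → w = 0.46
R4 (z=79.0): ¬downhill=1−0.76=0.24, ¬on_target=1−0.96=0.04; AND[min(a, b)] → w = 0.04
Weighted average = (0.96·41.9 + 0.35·10.0 + 0.46·10.0 + 0.04·79.0) / (0.96 + 0.35 + 0.46 + 0.04)
  = 51.4840 / 1.8100 = 28.44

28.44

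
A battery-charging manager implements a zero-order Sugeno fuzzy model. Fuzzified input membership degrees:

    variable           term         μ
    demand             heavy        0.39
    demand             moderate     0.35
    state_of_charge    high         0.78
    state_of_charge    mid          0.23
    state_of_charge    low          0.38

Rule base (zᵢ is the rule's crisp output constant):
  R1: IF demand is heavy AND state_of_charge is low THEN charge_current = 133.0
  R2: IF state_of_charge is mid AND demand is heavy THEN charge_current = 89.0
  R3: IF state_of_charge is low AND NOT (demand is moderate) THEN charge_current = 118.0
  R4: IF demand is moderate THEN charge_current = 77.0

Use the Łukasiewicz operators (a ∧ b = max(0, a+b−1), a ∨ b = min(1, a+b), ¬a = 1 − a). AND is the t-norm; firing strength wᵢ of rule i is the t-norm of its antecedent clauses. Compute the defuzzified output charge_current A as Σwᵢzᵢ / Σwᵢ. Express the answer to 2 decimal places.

80.24

R1 (z=133.0): heavy=0.39, low=0.38; AND[max(0, a+b−1)] → w = 0.00
R2 (z=89.0): mid=0.23, heavy=0.39; AND[max(0, a+b−1)] → w = 0.00
R3 (z=118.0): low=0.38, ¬moderate=1−0.35=0.65; AND[max(0, a+b−1)] → w = 0.03
R4 (z=77.0): moderate=0.35 → w = 0.35
Weighted average = (0.00·133.0 + 0.00·89.0 + 0.03·118.0 + 0.35·77.0) / (0.00 + 0.00 + 0.03 + 0.35)
  = 30.4900 / 0.3800 = 80.24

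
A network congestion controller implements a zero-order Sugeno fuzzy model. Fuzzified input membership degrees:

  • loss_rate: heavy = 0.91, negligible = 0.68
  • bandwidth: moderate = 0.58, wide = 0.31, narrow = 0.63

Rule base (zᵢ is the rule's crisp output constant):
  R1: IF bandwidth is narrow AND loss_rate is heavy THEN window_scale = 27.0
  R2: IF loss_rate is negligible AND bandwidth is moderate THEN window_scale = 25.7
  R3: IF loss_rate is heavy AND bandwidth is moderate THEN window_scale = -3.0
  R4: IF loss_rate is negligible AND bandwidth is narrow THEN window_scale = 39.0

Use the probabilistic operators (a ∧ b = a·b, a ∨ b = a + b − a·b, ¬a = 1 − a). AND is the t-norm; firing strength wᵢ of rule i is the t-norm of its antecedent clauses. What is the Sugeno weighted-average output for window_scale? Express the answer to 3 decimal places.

21.175

R1 (z=27.0): narrow=0.63, heavy=0.91; AND[a·b] → w = 0.5733
R2 (z=25.7): negligible=0.68, moderate=0.58; AND[a·b] → w = 0.3944
R3 (z=-3.0): heavy=0.91, moderate=0.58; AND[a·b] → w = 0.5278
R4 (z=39.0): negligible=0.68, narrow=0.63; AND[a·b] → w = 0.4284
Weighted average = (0.5733·27.0 + 0.3944·25.7 + 0.5278·-3.0 + 0.4284·39.0) / (0.5733 + 0.3944 + 0.5278 + 0.4284)
  = 40.7394 / 1.9239 = 21.175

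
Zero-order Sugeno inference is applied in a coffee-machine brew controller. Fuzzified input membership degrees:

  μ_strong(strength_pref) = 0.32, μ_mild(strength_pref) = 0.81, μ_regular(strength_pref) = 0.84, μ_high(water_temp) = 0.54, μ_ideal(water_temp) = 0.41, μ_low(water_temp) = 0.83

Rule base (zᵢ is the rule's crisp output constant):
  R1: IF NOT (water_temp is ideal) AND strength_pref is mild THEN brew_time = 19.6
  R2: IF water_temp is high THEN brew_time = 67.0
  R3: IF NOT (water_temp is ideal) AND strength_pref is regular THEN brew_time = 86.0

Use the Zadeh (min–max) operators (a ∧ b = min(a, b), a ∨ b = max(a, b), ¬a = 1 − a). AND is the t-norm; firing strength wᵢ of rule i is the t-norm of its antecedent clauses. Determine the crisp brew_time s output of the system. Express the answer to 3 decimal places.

R1 (z=19.6): ¬ideal=1−0.41=0.59, mild=0.81; AND[min(a, b)] → w = 0.59
R2 (z=67.0): high=0.54 → w = 0.54
R3 (z=86.0): ¬ideal=1−0.41=0.59, regular=0.84; AND[min(a, b)] → w = 0.59
Weighted average = (0.59·19.6 + 0.54·67.0 + 0.59·86.0) / (0.59 + 0.54 + 0.59)
  = 98.4840 / 1.7200 = 57.258

57.258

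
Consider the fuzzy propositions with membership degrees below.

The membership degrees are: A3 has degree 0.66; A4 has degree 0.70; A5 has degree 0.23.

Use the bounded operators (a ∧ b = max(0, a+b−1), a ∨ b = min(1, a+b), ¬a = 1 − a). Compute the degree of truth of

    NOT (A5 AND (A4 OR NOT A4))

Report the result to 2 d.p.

NOT A4 = 1 − 0.70 = 0.30
A4 OR NOT A4 = min(1, a+b) on (0.70, 0.30) = 1.00
A5 AND (A4 OR NOT A4) = max(0, a+b−1) on (0.23, 1.00) = 0.23
NOT (A5 AND (A4 OR NOT A4)) = 1 − 0.23 = 0.77

0.77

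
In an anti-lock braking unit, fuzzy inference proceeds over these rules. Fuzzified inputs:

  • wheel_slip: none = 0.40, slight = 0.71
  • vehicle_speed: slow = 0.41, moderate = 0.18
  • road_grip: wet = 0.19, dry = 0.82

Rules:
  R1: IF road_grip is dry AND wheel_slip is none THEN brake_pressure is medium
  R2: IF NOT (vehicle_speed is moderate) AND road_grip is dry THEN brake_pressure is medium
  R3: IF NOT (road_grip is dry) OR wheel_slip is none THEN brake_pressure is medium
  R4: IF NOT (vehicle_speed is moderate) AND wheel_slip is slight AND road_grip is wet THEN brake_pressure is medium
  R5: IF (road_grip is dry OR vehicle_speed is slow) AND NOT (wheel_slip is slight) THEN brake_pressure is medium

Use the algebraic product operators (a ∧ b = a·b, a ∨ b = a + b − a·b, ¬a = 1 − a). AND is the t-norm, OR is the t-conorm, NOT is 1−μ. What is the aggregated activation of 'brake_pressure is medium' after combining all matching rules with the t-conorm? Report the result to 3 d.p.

R1: dry=0.82, none=0.40; AND[a·b] → w = 0.3280
R2: ¬moderate=1−0.18=0.82, dry=0.82; AND[a·b] → w = 0.6724
R3: ¬dry=1−0.82=0.18, none=0.40; OR[a + b − a·b] → w = 0.5080
R4: ¬moderate=1−0.18=0.82, slight=0.71, wet=0.19; AND[a·b] → w = 0.1106
R5: (dry=0.82 OR slow=0.41) = 0.8938; AND[a·b] with ¬slight=1−0.71=0.29 → w = 0.2592
Rules with consequent 'medium': {R1, R2, R3, R4, R5} → strengths 0.3280, 0.6724, 0.5080, 0.1106, 0.2592
Aggregate via t-conorm [a + b − a·b]: 0.9286

0.929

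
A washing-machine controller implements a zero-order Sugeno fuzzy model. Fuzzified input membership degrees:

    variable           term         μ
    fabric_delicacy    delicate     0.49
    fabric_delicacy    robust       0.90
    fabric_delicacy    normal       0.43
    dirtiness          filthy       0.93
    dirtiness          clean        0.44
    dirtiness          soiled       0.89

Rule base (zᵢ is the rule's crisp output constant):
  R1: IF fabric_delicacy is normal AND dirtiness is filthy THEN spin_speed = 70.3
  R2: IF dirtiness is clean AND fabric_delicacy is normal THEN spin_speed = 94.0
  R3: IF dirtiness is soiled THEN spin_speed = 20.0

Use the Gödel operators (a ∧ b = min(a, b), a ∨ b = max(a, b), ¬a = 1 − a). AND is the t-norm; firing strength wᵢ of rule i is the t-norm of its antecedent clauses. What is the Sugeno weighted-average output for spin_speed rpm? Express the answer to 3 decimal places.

R1 (z=70.3): normal=0.43, filthy=0.93; AND[min(a, b)] → w = 0.43
R2 (z=94.0): clean=0.44, normal=0.43; AND[min(a, b)] → w = 0.43
R3 (z=20.0): soiled=0.89 → w = 0.89
Weighted average = (0.43·70.3 + 0.43·94.0 + 0.89·20.0) / (0.43 + 0.43 + 0.89)
  = 88.4490 / 1.7500 = 50.542

50.542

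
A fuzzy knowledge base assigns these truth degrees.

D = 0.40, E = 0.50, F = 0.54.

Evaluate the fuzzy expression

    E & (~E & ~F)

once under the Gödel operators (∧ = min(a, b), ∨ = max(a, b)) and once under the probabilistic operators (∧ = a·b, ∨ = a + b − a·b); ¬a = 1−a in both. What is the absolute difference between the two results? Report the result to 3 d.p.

Under Gödel:
  ~E = 1 − 0.50 = 0.50
  ~F = 1 − 0.54 = 0.46
  ~E & ~F = min(a, b) on (0.50, 0.46) = 0.46
  E & (~E & ~F) = min(a, b) on (0.50, 0.46) = 0.46
  → value = 0.4600
Under probabilistic:
  ~E = 1 − 0.5000 = 0.5000
  ~F = 1 − 0.5400 = 0.4600
  ~E & ~F = a·b on (0.5000, 0.4600) = 0.2300
  E & (~E & ~F) = a·b on (0.5000, 0.2300) = 0.1150
  → value = 0.1150
|0.4600 − 0.1150| = 0.345

0.345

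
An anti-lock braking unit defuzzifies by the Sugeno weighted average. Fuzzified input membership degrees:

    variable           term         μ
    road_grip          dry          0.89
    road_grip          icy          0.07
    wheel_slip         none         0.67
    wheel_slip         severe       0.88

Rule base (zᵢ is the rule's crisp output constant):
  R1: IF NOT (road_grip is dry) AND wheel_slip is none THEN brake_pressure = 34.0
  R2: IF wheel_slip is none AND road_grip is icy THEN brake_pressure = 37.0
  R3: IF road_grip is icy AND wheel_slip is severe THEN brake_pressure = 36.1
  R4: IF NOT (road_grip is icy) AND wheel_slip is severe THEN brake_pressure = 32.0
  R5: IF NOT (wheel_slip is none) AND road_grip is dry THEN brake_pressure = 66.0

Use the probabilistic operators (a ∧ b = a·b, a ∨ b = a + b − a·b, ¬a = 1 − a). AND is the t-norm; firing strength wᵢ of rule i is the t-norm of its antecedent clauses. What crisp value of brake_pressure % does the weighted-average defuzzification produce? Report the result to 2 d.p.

R1 (z=34.0): ¬dry=1−0.89=0.11, none=0.67; AND[a·b] → w = 0.0737
R2 (z=37.0): none=0.67, icy=0.07; AND[a·b] → w = 0.0469
R3 (z=36.1): icy=0.07, severe=0.88; AND[a·b] → w = 0.0616
R4 (z=32.0): ¬icy=1−0.07=0.93, severe=0.88; AND[a·b] → w = 0.8184
R5 (z=66.0): ¬none=1−0.67=0.33, dry=0.89; AND[a·b] → w = 0.2937
Weighted average = (0.0737·34.0 + 0.0469·37.0 + 0.0616·36.1 + 0.8184·32.0 + 0.2937·66.0) / (0.0737 + 0.0469 + 0.0616 + 0.8184 + 0.2937)
  = 52.0379 / 1.2943 = 40.21

40.21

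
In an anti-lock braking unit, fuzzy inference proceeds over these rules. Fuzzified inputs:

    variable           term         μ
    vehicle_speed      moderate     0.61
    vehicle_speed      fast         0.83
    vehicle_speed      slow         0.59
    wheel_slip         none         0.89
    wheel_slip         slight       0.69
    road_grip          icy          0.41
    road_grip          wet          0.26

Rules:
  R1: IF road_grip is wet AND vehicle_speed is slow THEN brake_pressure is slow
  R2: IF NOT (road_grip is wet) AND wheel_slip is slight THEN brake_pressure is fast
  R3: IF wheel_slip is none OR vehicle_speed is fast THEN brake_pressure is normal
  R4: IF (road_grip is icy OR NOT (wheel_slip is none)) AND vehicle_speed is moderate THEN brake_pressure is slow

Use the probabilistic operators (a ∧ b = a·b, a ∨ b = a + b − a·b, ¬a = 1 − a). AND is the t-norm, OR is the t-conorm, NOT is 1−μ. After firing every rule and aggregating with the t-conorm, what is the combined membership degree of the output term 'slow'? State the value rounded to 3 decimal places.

0.399

R1: wet=0.26, slow=0.59; AND[a·b] → w = 0.1534
R2: ¬wet=1−0.26=0.74, slight=0.69; AND[a·b] → w = 0.5106
R3: none=0.89, fast=0.83; OR[a + b − a·b] → w = 0.9813
R4: (icy=0.41 OR ¬none=1−0.89=0.11) = 0.4749; AND[a·b] with moderate=0.61 → w = 0.2897
Rules with consequent 'slow': {R1, R4} → strengths 0.1534, 0.2897
Aggregate via t-conorm [a + b − a·b]: 0.3987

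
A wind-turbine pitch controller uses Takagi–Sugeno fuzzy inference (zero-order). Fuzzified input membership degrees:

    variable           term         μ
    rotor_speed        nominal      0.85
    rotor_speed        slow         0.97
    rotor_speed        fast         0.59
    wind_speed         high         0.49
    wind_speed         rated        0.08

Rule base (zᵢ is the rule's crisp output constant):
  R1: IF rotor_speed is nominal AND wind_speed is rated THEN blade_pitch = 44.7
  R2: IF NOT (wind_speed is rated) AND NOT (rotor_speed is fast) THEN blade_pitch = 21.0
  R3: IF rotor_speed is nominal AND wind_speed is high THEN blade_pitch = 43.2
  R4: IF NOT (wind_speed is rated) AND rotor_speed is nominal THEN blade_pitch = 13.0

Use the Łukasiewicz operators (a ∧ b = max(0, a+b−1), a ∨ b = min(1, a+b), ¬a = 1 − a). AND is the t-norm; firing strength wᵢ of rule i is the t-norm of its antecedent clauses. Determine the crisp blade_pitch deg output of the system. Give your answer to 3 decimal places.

R1 (z=44.7): nominal=0.85, rated=0.08; AND[max(0, a+b−1)] → w = 0.00
R2 (z=21.0): ¬rated=1−0.08=0.92, ¬fast=1−0.59=0.41; AND[max(0, a+b−1)] → w = 0.33
R3 (z=43.2): nominal=0.85, high=0.49; AND[max(0, a+b−1)] → w = 0.34
R4 (z=13.0): ¬rated=1−0.08=0.92, nominal=0.85; AND[max(0, a+b−1)] → w = 0.77
Weighted average = (0.00·44.7 + 0.33·21.0 + 0.34·43.2 + 0.77·13.0) / (0.00 + 0.33 + 0.34 + 0.77)
  = 31.6280 / 1.4400 = 21.964

21.964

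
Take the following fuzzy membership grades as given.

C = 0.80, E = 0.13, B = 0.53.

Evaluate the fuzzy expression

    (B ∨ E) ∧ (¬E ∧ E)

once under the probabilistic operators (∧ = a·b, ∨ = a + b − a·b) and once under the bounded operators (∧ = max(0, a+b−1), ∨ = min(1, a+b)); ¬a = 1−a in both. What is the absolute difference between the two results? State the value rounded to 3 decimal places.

0.067

Under probabilistic:
  B ∨ E = a + b − a·b on (0.5300, 0.1300) = 0.5911
  ¬E = 1 − 0.1300 = 0.8700
  ¬E ∧ E = a·b on (0.8700, 0.1300) = 0.1131
  (B ∨ E) ∧ (¬E ∧ E) = a·b on (0.5911, 0.1131) = 0.0669
  → value = 0.0669
Under bounded:
  B ∨ E = min(1, a+b) on (0.53, 0.13) = 0.66
  ¬E = 1 − 0.13 = 0.87
  ¬E ∧ E = max(0, a+b−1) on (0.87, 0.13) = 0.00
  (B ∨ E) ∧ (¬E ∧ E) = max(0, a+b−1) on (0.66, 0.00) = 0.00
  → value = 0.0000
|0.0669 − 0.0000| = 0.067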